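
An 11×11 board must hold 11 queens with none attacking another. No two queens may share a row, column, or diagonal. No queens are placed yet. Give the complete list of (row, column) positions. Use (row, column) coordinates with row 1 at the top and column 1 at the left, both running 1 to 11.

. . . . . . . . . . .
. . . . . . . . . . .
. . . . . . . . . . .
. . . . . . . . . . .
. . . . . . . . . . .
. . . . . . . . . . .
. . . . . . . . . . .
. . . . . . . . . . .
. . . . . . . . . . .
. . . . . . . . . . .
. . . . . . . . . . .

(1,1) (2,11) (3,4) (4,6) (5,9) (6,3) (7,10) (8,7) (9,2) (10,8) (11,5)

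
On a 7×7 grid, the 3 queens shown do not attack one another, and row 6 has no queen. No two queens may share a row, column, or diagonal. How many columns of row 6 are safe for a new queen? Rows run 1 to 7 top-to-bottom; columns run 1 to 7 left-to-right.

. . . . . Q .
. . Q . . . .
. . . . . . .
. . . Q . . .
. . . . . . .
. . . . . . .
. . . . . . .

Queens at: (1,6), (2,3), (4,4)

(1,6) attacks row 6 at column 6 and diagonals 1.
(2,3) attacks row 6 at column 3 and diagonals 7.
(4,4) attacks row 6 at column 4 and diagonals 2, 6.
Attacked columns: {1, 2, 3, 4, 6, 7}. Safe: {5}.

1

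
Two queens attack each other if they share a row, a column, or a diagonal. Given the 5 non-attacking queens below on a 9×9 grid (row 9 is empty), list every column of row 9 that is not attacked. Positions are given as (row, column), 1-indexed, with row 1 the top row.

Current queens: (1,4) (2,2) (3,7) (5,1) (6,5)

columns 3, 6

(1,4) attacks row 9 at column 4.
(2,2) attacks row 9 at column 2 and diagonals 9.
(3,7) attacks row 9 at column 7 and diagonals 1.
(5,1) attacks row 9 at column 1 and diagonals 5.
(6,5) attacks row 9 at column 5 and diagonals 2, 8.
Attacked columns: {1, 2, 4, 5, 7, 8, 9}. Safe: {3, 6}.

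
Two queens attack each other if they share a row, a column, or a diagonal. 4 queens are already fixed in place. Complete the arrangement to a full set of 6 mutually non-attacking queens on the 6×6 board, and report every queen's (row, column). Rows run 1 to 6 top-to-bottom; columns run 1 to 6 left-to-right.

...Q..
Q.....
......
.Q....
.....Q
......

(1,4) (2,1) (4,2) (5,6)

(1,4) (2,1) (3,5) (4,2) (5,6) (6,3)

Row 3: attacked by (1,4)→{2,4,6}; (2,1)→{1,2}; (4,2)→{1,2,3}; (5,6)→{4,6}. Safe: 5. Place at column 5.
Row 6: attacked by (1,4)→{4}; (2,1)→{1,5}; (3,5)→{2,5}; (4,2)→{2,4}; (5,6)→{5,6}. Safe: 3. Place at column 3.
Columns [4, 1, 5, 2, 6, 3], r−c [-3, 1, -2, 2, -1, 3], r+c [5, 3, 8, 6, 11, 9] are all distinct, so no two queens attack.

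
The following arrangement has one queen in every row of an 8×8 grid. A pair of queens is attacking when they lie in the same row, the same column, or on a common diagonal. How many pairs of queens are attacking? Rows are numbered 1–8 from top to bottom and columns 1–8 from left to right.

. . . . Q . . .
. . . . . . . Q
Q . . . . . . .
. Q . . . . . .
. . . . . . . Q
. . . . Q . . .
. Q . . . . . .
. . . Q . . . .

5

Same column: (1,5)–(6,5) (column 5); (2,8)–(5,8) (column 8); (4,2)–(7,2) (column 2).
Same diagonal: (1,5)–(4,2) (|1−4| = |5−2| = 3); (3,1)–(4,2) (|3−4| = |1−2| = 1).
Total attacking pairs: 5.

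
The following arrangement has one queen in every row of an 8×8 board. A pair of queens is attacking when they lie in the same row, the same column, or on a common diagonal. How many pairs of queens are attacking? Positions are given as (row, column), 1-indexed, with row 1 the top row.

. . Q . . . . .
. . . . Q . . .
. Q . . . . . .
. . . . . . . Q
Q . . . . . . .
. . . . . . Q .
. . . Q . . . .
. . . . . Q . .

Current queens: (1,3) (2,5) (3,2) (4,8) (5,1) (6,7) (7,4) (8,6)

0

All columns are distinct and no two queens satisfy |Δrow| = |Δcol|, so no pair attacks.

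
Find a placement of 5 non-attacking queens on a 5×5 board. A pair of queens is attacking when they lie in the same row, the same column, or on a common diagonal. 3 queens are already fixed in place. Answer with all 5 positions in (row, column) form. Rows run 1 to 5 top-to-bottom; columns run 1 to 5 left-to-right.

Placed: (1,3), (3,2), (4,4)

(1,3) (2,5) (3,2) (4,4) (5,1)

Row 2: attacked by (1,3)→{2,3,4}; (3,2)→{1,2,3}; (4,4)→{2,4}. Safe: 5. Place at column 5.
Row 5: attacked by (1,3)→{3}; (2,5)→{2,5}; (3,2)→{2,4}; (4,4)→{3,4,5}. Safe: 1. Place at column 1.
Columns [3, 5, 2, 4, 1], r−c [-2, -3, 1, 0, 4], r+c [4, 7, 5, 8, 6] are all distinct, so no two queens attack.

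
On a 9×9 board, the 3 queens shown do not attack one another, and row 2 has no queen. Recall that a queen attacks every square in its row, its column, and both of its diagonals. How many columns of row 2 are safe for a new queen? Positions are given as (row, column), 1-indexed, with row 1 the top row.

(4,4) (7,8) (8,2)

(4,4) attacks row 2 at column 4 and diagonals 2, 6.
(7,8) attacks row 2 at column 8 and diagonals 3.
(8,2) attacks row 2 at column 2 and diagonals 8.
Attacked columns: {2, 3, 4, 6, 8}. Safe: {1, 5, 7, 9}.

4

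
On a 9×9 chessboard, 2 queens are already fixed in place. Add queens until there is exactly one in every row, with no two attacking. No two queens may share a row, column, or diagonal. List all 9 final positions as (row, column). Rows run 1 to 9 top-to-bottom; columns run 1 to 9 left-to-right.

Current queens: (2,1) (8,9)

Row 1: attacked by (2,1)→{1,2}; (8,9)→{2,9}. Safe: 3, 4, 5, 6, 7, 8. Place at column 5.
Row 3: attacked by (1,5)→{3,5,7}; (2,1)→{1,2}; (8,9)→{4,9}. Safe: 6, 8. Place at column 6.
Row 4: attacked by (1,5)→{2,5,8}; (2,1)→{1,3}; (3,6)→{5,6,7}; (8,9)→{5,9}. Safe: 4. Place at column 4.
Row 5: attacked by (1,5)→{1,5,9}; (2,1)→{1,4}; (3,6)→{4,6,8}; (4,4)→{3,4,5}; (8,9)→{6,9}. Safe: 2, 7. Place at column 2.
Row 6: attacked by (1,5)→{5}; (2,1)→{1,5}; (3,6)→{3,6,9}; (4,4)→{2,4,6}; (5,2)→{1,2,3}; (8,9)→{7,9}. Safe: 8. Place at column 8.
Row 7: attacked by (1,5)→{5}; (2,1)→{1,6}; (3,6)→{2,6}; (4,4)→{1,4,7}; (5,2)→{2,4}; (6,8)→{7,8,9}; (8,9)→{8,9}. Safe: 3. Place at column 3.
Row 9: attacked by (1,5)→{5}; (2,1)→{1,8}; (3,6)→{6}; (4,4)→{4,9}; (5,2)→{2,6}; (6,8)→{5,8}; (7,3)→{1,3,5}; (8,9)→{8,9}. Safe: 7. Place at column 7.
Columns [5, 1, 6, 4, 2, 8, 3, 9, 7], r−c [-4, 1, -3, 0, 3, -2, 4, -1, 2], r+c [6, 3, 9, 8, 7, 14, 10, 17, 16] are all distinct, so no two queens attack.

(1,5) (2,1) (3,6) (4,4) (5,2) (6,8) (7,3) (8,9) (9,7)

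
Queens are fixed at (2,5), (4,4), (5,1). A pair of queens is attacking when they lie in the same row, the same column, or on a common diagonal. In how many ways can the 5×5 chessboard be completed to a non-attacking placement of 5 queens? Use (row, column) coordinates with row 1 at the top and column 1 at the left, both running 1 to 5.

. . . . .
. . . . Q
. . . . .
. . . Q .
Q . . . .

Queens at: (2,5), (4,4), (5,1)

1

Branch on row 1: col 2 → 0; col 3 → 1.
Sum: 0 + 1 = 1.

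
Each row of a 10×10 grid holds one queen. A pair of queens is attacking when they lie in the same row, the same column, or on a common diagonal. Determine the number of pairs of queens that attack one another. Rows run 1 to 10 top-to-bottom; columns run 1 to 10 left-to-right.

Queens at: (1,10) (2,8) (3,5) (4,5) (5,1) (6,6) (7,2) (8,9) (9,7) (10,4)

Same column: (3,5)–(4,5) (column 5).
Same diagonal: (4,5)–(7,2) (|4−7| = |5−2| = 3); (4,5)–(8,9) (|4−8| = |5−9| = 4).
Total attacking pairs: 3.

3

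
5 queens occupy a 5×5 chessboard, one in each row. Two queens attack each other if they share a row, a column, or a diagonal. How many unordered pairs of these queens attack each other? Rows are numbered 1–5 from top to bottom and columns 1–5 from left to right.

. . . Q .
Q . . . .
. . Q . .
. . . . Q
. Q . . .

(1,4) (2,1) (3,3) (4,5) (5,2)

0

All columns are distinct and no two queens satisfy |Δrow| = |Δcol|, so no pair attacks.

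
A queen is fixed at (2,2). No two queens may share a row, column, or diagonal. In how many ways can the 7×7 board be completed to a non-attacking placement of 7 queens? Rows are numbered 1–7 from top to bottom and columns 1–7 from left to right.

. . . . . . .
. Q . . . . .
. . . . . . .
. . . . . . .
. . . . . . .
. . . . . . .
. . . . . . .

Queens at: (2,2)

4

Branch on row 1: col 4 → 1; col 5 → 1; col 6 → 1; col 7 → 1.
Sum: 1 + 1 + 1 + 1 = 4.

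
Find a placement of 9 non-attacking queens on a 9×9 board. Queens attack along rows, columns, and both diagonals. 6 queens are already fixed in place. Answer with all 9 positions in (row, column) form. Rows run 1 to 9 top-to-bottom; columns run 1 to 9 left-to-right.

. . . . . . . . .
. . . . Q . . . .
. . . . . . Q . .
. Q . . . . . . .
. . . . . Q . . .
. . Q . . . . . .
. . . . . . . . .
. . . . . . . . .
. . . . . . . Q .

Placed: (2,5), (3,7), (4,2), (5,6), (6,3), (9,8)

(1,1) (2,5) (3,7) (4,2) (5,6) (6,3) (7,9) (8,4) (9,8)

Row 1: attacked by (2,5)→{4,5,6}; (3,7)→{5,7,9}; (4,2)→{2,5}; (5,6)→{2,6}; (6,3)→{3,8}; (9,8)→{8}. Safe: 1. Place at column 1.
Row 7: attacked by (1,1)→{1,7}; (2,5)→{5}; (3,7)→{3,7}; (4,2)→{2,5}; (5,6)→{4,6,8}; (6,3)→{2,3,4}; (9,8)→{6,8}. Safe: 9. Place at column 9.
Row 8: attacked by (1,1)→{1,8}; (2,5)→{5}; (3,7)→{2,7}; (4,2)→{2,6}; (5,6)→{3,6,9}; (6,3)→{1,3,5}; (7,9)→{8,9}; (9,8)→{7,8,9}. Safe: 4. Place at column 4.
Columns [1, 5, 7, 2, 6, 3, 9, 4, 8], r−c [0, -3, -4, 2, -1, 3, -2, 4, 1], r+c [2, 7, 10, 6, 11, 9, 16, 12, 17] are all distinct, so no two queens attack.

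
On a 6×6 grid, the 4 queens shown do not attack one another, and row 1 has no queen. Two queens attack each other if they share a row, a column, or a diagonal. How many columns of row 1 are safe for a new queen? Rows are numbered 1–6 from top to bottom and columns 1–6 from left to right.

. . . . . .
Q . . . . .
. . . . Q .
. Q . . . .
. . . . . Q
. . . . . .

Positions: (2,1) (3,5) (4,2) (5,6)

1

(2,1) attacks row 1 at column 1 and diagonals 2.
(3,5) attacks row 1 at column 5 and diagonals 3.
(4,2) attacks row 1 at column 2 and diagonals 5.
(5,6) attacks row 1 at column 6 and diagonals 2.
Attacked columns: {1, 2, 3, 5, 6}. Safe: {4}.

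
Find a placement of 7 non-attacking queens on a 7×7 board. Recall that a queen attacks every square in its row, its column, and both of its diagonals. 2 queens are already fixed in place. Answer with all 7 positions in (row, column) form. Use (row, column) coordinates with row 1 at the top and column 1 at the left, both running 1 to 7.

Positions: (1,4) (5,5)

Row 2: attacked by (1,4)→{3,4,5}; (5,5)→{2,5}. Safe: 1, 6, 7. Place at column 6.
Row 3: attacked by (1,4)→{2,4,6}; (2,6)→{5,6,7}; (5,5)→{3,5,7}. Safe: 1. Place at column 1.
Row 4: attacked by (1,4)→{1,4,7}; (2,6)→{4,6}; (3,1)→{1,2}; (5,5)→{4,5,6}. Safe: 3. Place at column 3.
Row 6: attacked by (1,4)→{4}; (2,6)→{2,6}; (3,1)→{1,4}; (4,3)→{1,3,5}; (5,5)→{4,5,6}. Safe: 7. Place at column 7.
Row 7: attacked by (1,4)→{4}; (2,6)→{1,6}; (3,1)→{1,5}; (4,3)→{3,6}; (5,5)→{3,5,7}; (6,7)→{6,7}. Safe: 2. Place at column 2.
Columns [4, 6, 1, 3, 5, 7, 2], r−c [-3, -4, 2, 1, 0, -1, 5], r+c [5, 8, 4, 7, 10, 13, 9] are all distinct, so no two queens attack.

(1,4) (2,6) (3,1) (4,3) (5,5) (6,7) (7,2)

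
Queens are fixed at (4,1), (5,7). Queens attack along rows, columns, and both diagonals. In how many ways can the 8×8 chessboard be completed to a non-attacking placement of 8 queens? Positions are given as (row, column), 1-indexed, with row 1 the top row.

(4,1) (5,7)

3

Branch on row 1: col 2 → 0; col 5 → 2; col 6 → 0; col 8 → 1.
Sum: 0 + 2 + 0 + 1 = 3.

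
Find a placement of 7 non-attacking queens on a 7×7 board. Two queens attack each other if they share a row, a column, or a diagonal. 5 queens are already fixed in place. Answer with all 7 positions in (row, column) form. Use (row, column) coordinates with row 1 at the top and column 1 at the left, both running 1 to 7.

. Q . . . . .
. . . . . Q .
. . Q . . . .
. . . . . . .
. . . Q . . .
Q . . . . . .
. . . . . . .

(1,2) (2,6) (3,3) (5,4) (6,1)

Row 4: attacked by (1,2)→{2,5}; (2,6)→{4,6}; (3,3)→{2,3,4}; (5,4)→{3,4,5}; (6,1)→{1,3}. Safe: 7. Place at column 7.
Row 7: attacked by (1,2)→{2}; (2,6)→{1,6}; (3,3)→{3,7}; (4,7)→{4,7}; (5,4)→{2,4,6}; (6,1)→{1,2}. Safe: 5. Place at column 5.
Columns [2, 6, 3, 7, 4, 1, 5], r−c [-1, -4, 0, -3, 1, 5, 2], r+c [3, 8, 6, 11, 9, 7, 12] are all distinct, so no two queens attack.

(1,2) (2,6) (3,3) (4,7) (5,4) (6,1) (7,5)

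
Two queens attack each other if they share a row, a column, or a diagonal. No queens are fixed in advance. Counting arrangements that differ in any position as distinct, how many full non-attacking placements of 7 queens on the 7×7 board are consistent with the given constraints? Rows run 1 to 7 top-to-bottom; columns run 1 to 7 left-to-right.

40

Branch on row 1: col 1 → 4; col 2 → 7; col 3 → 6; col 4 → 6; col 5 → 6; col 6 → 7; col 7 → 4.
Sum: 4 + 7 + 6 + 6 + 6 + 7 + 4 = 40.
(This is the classic 7-queens count.)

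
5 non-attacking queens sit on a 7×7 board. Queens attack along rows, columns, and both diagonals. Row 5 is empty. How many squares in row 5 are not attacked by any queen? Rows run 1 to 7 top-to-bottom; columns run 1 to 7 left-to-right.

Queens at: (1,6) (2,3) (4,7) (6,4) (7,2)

1

(1,6) attacks row 5 at column 6 and diagonals 2.
(2,3) attacks row 5 at column 3 and diagonals 6.
(4,7) attacks row 5 at column 7 and diagonals 6.
(6,4) attacks row 5 at column 4 and diagonals 3, 5.
(7,2) attacks row 5 at column 2 and diagonals 4.
Attacked columns: {2, 3, 4, 5, 6, 7}. Safe: {1}.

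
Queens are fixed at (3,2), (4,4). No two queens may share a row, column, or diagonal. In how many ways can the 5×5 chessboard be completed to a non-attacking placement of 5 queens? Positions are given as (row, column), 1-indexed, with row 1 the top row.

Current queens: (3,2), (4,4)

1

Branch on row 1: col 3 → 1; col 5 → 0.
Sum: 1 + 0 = 1.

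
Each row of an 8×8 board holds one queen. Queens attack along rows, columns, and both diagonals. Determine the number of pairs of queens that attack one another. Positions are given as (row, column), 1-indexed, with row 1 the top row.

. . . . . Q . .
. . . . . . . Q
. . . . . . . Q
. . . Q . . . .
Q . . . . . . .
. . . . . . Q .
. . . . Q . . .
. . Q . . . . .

3

Same column: (2,8)–(3,8) (column 8).
Same diagonal: (1,6)–(3,8) (|1−3| = |6−8| = 2); (3,8)–(8,3) (|3−8| = |8−3| = 5).
Total attacking pairs: 3.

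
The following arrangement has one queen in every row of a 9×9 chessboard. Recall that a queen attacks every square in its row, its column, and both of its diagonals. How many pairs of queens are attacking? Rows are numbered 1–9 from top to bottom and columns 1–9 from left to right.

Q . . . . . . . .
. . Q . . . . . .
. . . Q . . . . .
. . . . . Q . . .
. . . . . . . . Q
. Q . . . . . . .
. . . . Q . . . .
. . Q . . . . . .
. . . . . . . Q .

Same column: (2,3)–(8,3) (column 3).
Same diagonal: (2,3)–(3,4) (|2−3| = |3−4| = 1).
Total attacking pairs: 2.

2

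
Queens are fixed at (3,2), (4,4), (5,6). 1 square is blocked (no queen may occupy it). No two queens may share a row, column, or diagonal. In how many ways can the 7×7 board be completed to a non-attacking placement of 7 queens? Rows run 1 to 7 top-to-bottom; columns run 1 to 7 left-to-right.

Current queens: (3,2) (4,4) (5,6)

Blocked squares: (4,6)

Branch on row 1: col 3 → 1; col 5 → 1.
Sum: 1 + 1 = 2.

2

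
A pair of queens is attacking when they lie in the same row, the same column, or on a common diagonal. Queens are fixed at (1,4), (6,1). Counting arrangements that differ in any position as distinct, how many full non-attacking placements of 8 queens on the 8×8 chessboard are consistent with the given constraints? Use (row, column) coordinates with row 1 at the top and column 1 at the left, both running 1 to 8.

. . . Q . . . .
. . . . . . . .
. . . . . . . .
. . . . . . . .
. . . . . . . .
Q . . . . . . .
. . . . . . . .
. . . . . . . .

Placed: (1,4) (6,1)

4

Branch on row 2: col 2 → 2; col 6 → 1; col 7 → 1; col 8 → 0.
Sum: 2 + 1 + 1 + 0 = 4.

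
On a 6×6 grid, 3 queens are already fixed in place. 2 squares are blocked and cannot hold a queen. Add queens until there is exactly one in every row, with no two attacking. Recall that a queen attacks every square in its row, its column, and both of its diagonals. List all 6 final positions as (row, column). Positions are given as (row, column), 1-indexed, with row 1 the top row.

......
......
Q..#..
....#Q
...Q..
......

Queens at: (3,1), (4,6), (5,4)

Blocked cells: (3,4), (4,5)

Row 1: attacked by (3,1)→{1,3}; (4,6)→{3,6}; (5,4)→{4}. Safe: 2, 5. Place at column 5.
Row 2: attacked by (1,5)→{4,5,6}; (3,1)→{1,2}; (4,6)→{4,6}; (5,4)→{1,4}. Safe: 3. Place at column 3.
Row 6: attacked by (1,5)→{5}; (2,3)→{3}; (3,1)→{1,4}; (4,6)→{4,6}; (5,4)→{3,4,5}. Safe: 2. Place at column 2.
Columns [5, 3, 1, 6, 4, 2], r−c [-4, -1, 2, -2, 1, 4], r+c [6, 5, 4, 10, 9, 8] are all distinct, so no two queens attack.

(1,5) (2,3) (3,1) (4,6) (5,4) (6,2)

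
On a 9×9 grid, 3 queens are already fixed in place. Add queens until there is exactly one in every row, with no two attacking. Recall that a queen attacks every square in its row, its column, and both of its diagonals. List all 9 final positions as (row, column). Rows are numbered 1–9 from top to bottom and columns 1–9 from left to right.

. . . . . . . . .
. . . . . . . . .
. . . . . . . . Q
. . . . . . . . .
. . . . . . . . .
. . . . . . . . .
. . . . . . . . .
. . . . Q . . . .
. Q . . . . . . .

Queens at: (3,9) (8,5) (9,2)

(1,8) (2,6) (3,9) (4,3) (5,1) (6,4) (7,7) (8,5) (9,2)

Row 1: attacked by (3,9)→{7,9}; (8,5)→{5}; (9,2)→{2}. Safe: 1, 3, 4, 6, 8. Place at column 8.
Row 2: attacked by (1,8)→{7,8,9}; (3,9)→{8,9}; (8,5)→{5}; (9,2)→{2,9}. Safe: 1, 3, 4, 6. Place at column 6.
Row 4: attacked by (1,8)→{5,8}; (2,6)→{4,6,8}; (3,9)→{8,9}; (8,5)→{1,5,9}; (9,2)→{2,7}. Safe: 3. Place at column 3.
Row 5: attacked by (1,8)→{4,8}; (2,6)→{3,6,9}; (3,9)→{7,9}; (4,3)→{2,3,4}; (8,5)→{2,5,8}; (9,2)→{2,6}. Safe: 1. Place at column 1.
Row 6: attacked by (1,8)→{3,8}; (2,6)→{2,6}; (3,9)→{6,9}; (4,3)→{1,3,5}; (5,1)→{1,2}; (8,5)→{3,5,7}; (9,2)→{2,5}. Safe: 4. Place at column 4.
Row 7: attacked by (1,8)→{2,8}; (2,6)→{1,6}; (3,9)→{5,9}; (4,3)→{3,6}; (5,1)→{1,3}; (6,4)→{3,4,5}; (8,5)→{4,5,6}; (9,2)→{2,4}. Safe: 7. Place at column 7.
Columns [8, 6, 9, 3, 1, 4, 7, 5, 2], r−c [-7, -4, -6, 1, 4, 2, 0, 3, 7], r+c [9, 8, 12, 7, 6, 10, 14, 13, 11] are all distinct, so no two queens attack.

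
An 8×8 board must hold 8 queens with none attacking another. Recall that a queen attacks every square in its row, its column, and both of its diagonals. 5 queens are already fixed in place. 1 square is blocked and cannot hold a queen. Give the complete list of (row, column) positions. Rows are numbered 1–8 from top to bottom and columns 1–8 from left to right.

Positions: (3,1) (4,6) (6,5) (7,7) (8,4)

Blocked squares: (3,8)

Row 1: attacked by (3,1)→{1,3}; (4,6)→{3,6}; (6,5)→{5}; (7,7)→{1,7}; (8,4)→{4}. Safe: 2, 8. Place at column 8.
Row 2: attacked by (1,8)→{7,8}; (3,1)→{1,2}; (4,6)→{4,6,8}; (6,5)→{1,5}; (7,7)→{2,7}; (8,4)→{4}. Safe: 3. Place at column 3.
Row 5: attacked by (1,8)→{4,8}; (2,3)→{3,6}; (3,1)→{1,3}; (4,6)→{5,6,7}; (6,5)→{4,5,6}; (7,7)→{5,7}; (8,4)→{1,4,7}. Safe: 2. Place at column 2.
Columns [8, 3, 1, 6, 2, 5, 7, 4], r−c [-7, -1, 2, -2, 3, 1, 0, 4], r+c [9, 5, 4, 10, 7, 11, 14, 12] are all distinct, so no two queens attack.

(1,8) (2,3) (3,1) (4,6) (5,2) (6,5) (7,7) (8,4)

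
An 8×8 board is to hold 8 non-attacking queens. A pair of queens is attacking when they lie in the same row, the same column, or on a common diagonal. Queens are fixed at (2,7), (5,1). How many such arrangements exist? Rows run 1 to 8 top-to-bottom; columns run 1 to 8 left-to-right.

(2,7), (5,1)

2

Branch on row 1: col 2 → 1; col 3 → 0; col 4 → 1.
Sum: 1 + 0 + 1 = 2.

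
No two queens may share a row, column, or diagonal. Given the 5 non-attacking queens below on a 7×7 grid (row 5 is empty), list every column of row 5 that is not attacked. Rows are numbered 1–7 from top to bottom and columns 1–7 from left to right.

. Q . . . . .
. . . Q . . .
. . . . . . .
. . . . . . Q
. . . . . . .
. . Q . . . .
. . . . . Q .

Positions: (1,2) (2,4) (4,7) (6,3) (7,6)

(1,2) attacks row 5 at column 2 and diagonals 6.
(2,4) attacks row 5 at column 4 and diagonals 1, 7.
(4,7) attacks row 5 at column 7 and diagonals 6.
(6,3) attacks row 5 at column 3 and diagonals 2, 4.
(7,6) attacks row 5 at column 6 and diagonals 4.
Attacked columns: {1, 2, 3, 4, 6, 7}. Safe: {5}.

columns 5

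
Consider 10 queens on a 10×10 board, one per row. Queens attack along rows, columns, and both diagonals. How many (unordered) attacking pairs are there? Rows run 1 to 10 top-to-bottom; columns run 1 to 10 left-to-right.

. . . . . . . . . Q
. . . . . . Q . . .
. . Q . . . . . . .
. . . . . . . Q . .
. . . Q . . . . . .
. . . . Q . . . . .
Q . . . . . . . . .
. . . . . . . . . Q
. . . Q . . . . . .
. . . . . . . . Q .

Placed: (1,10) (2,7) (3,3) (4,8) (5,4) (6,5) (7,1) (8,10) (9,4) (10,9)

7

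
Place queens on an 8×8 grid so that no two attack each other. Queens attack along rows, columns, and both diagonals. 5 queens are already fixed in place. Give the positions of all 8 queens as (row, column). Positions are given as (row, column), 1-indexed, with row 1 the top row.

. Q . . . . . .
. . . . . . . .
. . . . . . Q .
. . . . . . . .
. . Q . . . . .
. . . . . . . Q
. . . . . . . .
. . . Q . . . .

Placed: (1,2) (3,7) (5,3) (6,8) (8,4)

Row 2: attacked by (1,2)→{1,2,3}; (3,7)→{6,7,8}; (5,3)→{3,6}; (6,8)→{4,8}; (8,4)→{4}. Safe: 5. Place at column 5.
Row 4: attacked by (1,2)→{2,5}; (2,5)→{3,5,7}; (3,7)→{6,7,8}; (5,3)→{2,3,4}; (6,8)→{6,8}; (8,4)→{4,8}. Safe: 1. Place at column 1.
Row 7: attacked by (1,2)→{2,8}; (2,5)→{5}; (3,7)→{3,7}; (4,1)→{1,4}; (5,3)→{1,3,5}; (6,8)→{7,8}; (8,4)→{3,4,5}. Safe: 6. Place at column 6.
Columns [2, 5, 7, 1, 3, 8, 6, 4], r−c [-1, -3, -4, 3, 2, -2, 1, 4], r+c [3, 7, 10, 5, 8, 14, 13, 12] are all distinct, so no two queens attack.

(1,2) (2,5) (3,7) (4,1) (5,3) (6,8) (7,6) (8,4)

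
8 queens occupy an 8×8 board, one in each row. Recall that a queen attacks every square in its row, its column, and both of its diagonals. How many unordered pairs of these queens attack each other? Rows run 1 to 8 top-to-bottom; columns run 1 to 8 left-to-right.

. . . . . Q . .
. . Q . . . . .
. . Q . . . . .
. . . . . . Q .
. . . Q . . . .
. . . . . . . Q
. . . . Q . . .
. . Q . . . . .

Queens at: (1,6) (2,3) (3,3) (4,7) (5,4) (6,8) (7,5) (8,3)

Same column: (2,3)–(3,3) (column 3); (2,3)–(8,3) (column 3); (3,3)–(8,3) (column 3).
Same diagonal: (4,7)–(8,3) (|4−8| = |7−3| = 4).
Total attacking pairs: 4.

4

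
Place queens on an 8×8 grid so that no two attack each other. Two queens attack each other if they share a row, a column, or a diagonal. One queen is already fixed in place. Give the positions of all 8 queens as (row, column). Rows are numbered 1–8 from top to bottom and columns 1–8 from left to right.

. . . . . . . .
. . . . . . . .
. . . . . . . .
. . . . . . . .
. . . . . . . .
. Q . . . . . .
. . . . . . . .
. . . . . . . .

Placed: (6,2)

(1,6) (2,4) (3,7) (4,1) (5,8) (6,2) (7,5) (8,3)

Row 1: attacked by (6,2)→{2,7}. Safe: 1, 3, 4, 5, 6, 8. Place at column 6.
Row 2: attacked by (1,6)→{5,6,7}; (6,2)→{2,6}. Safe: 1, 3, 4, 8. Place at column 4.
Row 3: attacked by (1,6)→{4,6,8}; (2,4)→{3,4,5}; (6,2)→{2,5}. Safe: 1, 7. Place at column 7.
Row 4: attacked by (1,6)→{3,6}; (2,4)→{2,4,6}; (3,7)→{6,7,8}; (6,2)→{2,4}. Safe: 1, 5. Place at column 1.
Row 5: attacked by (1,6)→{2,6}; (2,4)→{1,4,7}; (3,7)→{5,7}; (4,1)→{1,2}; (6,2)→{1,2,3}. Safe: 8. Place at column 8.
Row 7: attacked by (1,6)→{6}; (2,4)→{4}; (3,7)→{3,7}; (4,1)→{1,4}; (5,8)→{6,8}; (6,2)→{1,2,3}. Safe: 5. Place at column 5.
Row 8: attacked by (1,6)→{6}; (2,4)→{4}; (3,7)→{2,7}; (4,1)→{1,5}; (5,8)→{5,8}; (6,2)→{2,4}; (7,5)→{4,5,6}. Safe: 3. Place at column 3.
Columns [6, 4, 7, 1, 8, 2, 5, 3], r−c [-5, -2, -4, 3, -3, 4, 2, 5], r+c [7, 6, 10, 5, 13, 8, 12, 11] are all distinct, so no two queens attack.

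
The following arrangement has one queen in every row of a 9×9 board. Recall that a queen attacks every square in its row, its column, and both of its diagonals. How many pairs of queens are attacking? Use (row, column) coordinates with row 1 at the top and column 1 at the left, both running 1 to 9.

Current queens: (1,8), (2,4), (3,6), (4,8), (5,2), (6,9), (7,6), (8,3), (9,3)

6

Same column: (1,8)–(4,8) (column 8); (3,6)–(7,6) (column 6); (8,3)–(9,3) (column 3).
Same diagonal: (1,8)–(3,6) (|1−3| = |8−6| = 2); (3,6)–(6,9) (|3−6| = |6−9| = 3); (4,8)–(9,3) (|4−9| = |8−3| = 5).
Total attacking pairs: 6.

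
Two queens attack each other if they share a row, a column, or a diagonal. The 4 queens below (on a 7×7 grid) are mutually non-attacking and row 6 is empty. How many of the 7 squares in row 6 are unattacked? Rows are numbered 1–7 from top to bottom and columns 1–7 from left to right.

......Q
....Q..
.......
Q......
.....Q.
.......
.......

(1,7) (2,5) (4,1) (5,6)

1

(1,7) attacks row 6 at column 7 and diagonals 2.
(2,5) attacks row 6 at column 5 and diagonals 1.
(4,1) attacks row 6 at column 1 and diagonals 3.
(5,6) attacks row 6 at column 6 and diagonals 5, 7.
Attacked columns: {1, 2, 3, 5, 6, 7}. Safe: {4}.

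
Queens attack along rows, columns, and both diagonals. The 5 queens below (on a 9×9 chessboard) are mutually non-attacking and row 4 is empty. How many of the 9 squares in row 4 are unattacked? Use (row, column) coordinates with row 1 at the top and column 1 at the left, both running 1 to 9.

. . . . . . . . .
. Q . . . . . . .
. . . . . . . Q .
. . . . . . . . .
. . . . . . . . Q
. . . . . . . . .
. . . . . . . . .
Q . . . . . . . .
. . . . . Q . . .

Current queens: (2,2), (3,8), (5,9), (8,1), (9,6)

1

(2,2) attacks row 4 at column 2 and diagonals 4.
(3,8) attacks row 4 at column 8 and diagonals 7, 9.
(5,9) attacks row 4 at column 9 and diagonals 8.
(8,1) attacks row 4 at column 1 and diagonals 5.
(9,6) attacks row 4 at column 6 and diagonals 1.
Attacked columns: {1, 2, 4, 5, 6, 7, 8, 9}. Safe: {3}.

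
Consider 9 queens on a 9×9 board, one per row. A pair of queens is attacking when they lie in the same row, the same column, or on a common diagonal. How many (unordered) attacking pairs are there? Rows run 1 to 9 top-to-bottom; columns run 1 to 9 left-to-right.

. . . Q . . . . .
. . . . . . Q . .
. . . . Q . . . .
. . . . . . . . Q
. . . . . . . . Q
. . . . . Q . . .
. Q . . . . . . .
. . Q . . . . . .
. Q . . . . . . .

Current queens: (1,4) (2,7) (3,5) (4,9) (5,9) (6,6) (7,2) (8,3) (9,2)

Same column: (4,9)–(5,9) (column 9); (7,2)–(9,2) (column 2).
Same diagonal: (2,7)–(4,9) (|2−4| = |7−9| = 2); (2,7)–(7,2) (|2−7| = |7−2| = 5); (7,2)–(8,3) (|7−8| = |2−3| = 1); (8,3)–(9,2) (|8−9| = |3−2| = 1).
Total attacking pairs: 6.

6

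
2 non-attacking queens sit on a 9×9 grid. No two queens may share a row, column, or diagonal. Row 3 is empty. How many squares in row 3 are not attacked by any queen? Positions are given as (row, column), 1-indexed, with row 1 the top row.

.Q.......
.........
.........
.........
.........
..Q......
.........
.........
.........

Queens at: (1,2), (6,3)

5

(1,2) attacks row 3 at column 2 and diagonals 4.
(6,3) attacks row 3 at column 3 and diagonals 6.
Attacked columns: {2, 3, 4, 6}. Safe: {1, 5, 7, 8, 9}.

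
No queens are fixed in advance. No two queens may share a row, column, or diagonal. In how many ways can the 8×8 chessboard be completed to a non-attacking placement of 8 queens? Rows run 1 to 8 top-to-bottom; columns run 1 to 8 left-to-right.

Branch on row 1: col 1 → 4; col 2 → 8; col 3 → 16; col 4 → 18; col 5 → 18; col 6 → 16; col 7 → 8; col 8 → 4.
Sum: 4 + 8 + 16 + 18 + 18 + 16 + 8 + 4 = 92.
(This is the classic 8-queens count.)

92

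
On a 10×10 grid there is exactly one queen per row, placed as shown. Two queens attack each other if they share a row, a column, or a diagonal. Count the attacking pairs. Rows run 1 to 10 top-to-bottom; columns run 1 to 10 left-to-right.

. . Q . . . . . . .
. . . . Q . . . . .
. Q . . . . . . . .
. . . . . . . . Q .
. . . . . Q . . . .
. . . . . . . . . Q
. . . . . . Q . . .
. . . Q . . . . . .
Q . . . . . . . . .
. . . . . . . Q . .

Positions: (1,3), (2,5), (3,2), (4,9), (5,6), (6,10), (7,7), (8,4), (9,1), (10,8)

All columns are distinct and no two queens satisfy |Δrow| = |Δcol|, so no pair attacks.

0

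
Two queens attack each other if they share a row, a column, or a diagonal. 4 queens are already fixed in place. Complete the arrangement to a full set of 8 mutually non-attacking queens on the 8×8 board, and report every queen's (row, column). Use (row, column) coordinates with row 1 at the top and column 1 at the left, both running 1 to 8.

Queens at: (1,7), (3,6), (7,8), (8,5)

Row 2: attacked by (1,7)→{6,7,8}; (3,6)→{5,6,7}; (7,8)→{3,8}; (8,5)→{5}. Safe: 1, 2, 4. Place at column 2.
Row 4: attacked by (1,7)→{4,7}; (2,2)→{2,4}; (3,6)→{5,6,7}; (7,8)→{5,8}; (8,5)→{1,5}. Safe: 3. Place at column 3.
Row 5: attacked by (1,7)→{3,7}; (2,2)→{2,5}; (3,6)→{4,6,8}; (4,3)→{2,3,4}; (7,8)→{6,8}; (8,5)→{2,5,8}. Safe: 1. Place at column 1.
Row 6: attacked by (1,7)→{2,7}; (2,2)→{2,6}; (3,6)→{3,6}; (4,3)→{1,3,5}; (5,1)→{1,2}; (7,8)→{7,8}; (8,5)→{3,5,7}. Safe: 4. Place at column 4.
Columns [7, 2, 6, 3, 1, 4, 8, 5], r−c [-6, 0, -3, 1, 4, 2, -1, 3], r+c [8, 4, 9, 7, 6, 10, 15, 13] are all distinct, so no two queens attack.

(1,7) (2,2) (3,6) (4,3) (5,1) (6,4) (7,8) (8,5)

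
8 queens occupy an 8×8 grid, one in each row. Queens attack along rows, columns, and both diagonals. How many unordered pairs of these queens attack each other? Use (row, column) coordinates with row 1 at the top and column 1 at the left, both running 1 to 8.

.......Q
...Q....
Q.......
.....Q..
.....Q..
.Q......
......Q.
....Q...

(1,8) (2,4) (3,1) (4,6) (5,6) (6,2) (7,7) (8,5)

Same column: (4,6)–(5,6) (column 6).
Same diagonal: (2,4)–(4,6) (|2−4| = |4−6| = 2).
Total attacking pairs: 2.

2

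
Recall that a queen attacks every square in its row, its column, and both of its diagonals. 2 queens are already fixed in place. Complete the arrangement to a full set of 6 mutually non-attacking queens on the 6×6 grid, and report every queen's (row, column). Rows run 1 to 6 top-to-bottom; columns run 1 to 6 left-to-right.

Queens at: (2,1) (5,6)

(1,4) (2,1) (3,5) (4,2) (5,6) (6,3)

Row 1: attacked by (2,1)→{1,2}; (5,6)→{2,6}. Safe: 3, 4, 5. Place at column 4.
Row 3: attacked by (1,4)→{2,4,6}; (2,1)→{1,2}; (5,6)→{4,6}. Safe: 3, 5. Place at column 5.
Row 4: attacked by (1,4)→{1,4}; (2,1)→{1,3}; (3,5)→{4,5,6}; (5,6)→{5,6}. Safe: 2. Place at column 2.
Row 6: attacked by (1,4)→{4}; (2,1)→{1,5}; (3,5)→{2,5}; (4,2)→{2,4}; (5,6)→{5,6}. Safe: 3. Place at column 3.
Columns [4, 1, 5, 2, 6, 3], r−c [-3, 1, -2, 2, -1, 3], r+c [5, 3, 8, 6, 11, 9] are all distinct, so no two queens attack.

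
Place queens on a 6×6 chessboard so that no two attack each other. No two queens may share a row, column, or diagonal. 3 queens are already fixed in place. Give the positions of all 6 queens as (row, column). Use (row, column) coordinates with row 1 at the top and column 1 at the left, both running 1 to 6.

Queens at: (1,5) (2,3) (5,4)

(1,5) (2,3) (3,1) (4,6) (5,4) (6,2)

Row 3: attacked by (1,5)→{3,5}; (2,3)→{2,3,4}; (5,4)→{2,4,6}. Safe: 1. Place at column 1.
Row 4: attacked by (1,5)→{2,5}; (2,3)→{1,3,5}; (3,1)→{1,2}; (5,4)→{3,4,5}. Safe: 6. Place at column 6.
Row 6: attacked by (1,5)→{5}; (2,3)→{3}; (3,1)→{1,4}; (4,6)→{4,6}; (5,4)→{3,4,5}. Safe: 2. Place at column 2.
Columns [5, 3, 1, 6, 4, 2], r−c [-4, -1, 2, -2, 1, 4], r+c [6, 5, 4, 10, 9, 8] are all distinct, so no two queens attack.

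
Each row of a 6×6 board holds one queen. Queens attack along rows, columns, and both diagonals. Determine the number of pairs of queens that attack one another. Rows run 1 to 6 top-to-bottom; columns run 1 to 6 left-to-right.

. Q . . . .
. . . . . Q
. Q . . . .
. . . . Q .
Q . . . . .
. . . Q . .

Same column: (1,2)–(3,2) (column 2).
Same diagonal: (1,2)–(4,5) (|1−4| = |2−5| = 3).
Total attacking pairs: 2.

2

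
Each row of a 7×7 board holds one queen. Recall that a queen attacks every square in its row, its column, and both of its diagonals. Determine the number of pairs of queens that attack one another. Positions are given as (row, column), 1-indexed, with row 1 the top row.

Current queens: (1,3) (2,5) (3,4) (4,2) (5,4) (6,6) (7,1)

2

Same column: (3,4)–(5,4) (column 4).
Same diagonal: (2,5)–(3,4) (|2−3| = |5−4| = 1).
Total attacking pairs: 2.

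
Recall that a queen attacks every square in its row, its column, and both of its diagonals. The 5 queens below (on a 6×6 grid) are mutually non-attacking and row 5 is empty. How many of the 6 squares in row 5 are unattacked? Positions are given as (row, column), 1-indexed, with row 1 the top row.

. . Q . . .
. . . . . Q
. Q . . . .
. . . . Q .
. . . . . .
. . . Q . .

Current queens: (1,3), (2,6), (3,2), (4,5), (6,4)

(1,3) attacks row 5 at column 3.
(2,6) attacks row 5 at column 6 and diagonals 3.
(3,2) attacks row 5 at column 2 and diagonals 4.
(4,5) attacks row 5 at column 5 and diagonals 4, 6.
(6,4) attacks row 5 at column 4 and diagonals 3, 5.
Attacked columns: {2, 3, 4, 5, 6}. Safe: {1}.

1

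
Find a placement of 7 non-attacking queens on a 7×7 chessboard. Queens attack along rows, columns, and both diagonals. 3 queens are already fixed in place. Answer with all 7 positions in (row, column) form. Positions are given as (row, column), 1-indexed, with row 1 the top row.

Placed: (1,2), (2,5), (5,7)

Row 3: attacked by (1,2)→{2,4}; (2,5)→{4,5,6}; (5,7)→{5,7}. Safe: 1, 3. Place at column 3.
Row 4: attacked by (1,2)→{2,5}; (2,5)→{3,5,7}; (3,3)→{2,3,4}; (5,7)→{6,7}. Safe: 1. Place at column 1.
Row 6: attacked by (1,2)→{2,7}; (2,5)→{1,5}; (3,3)→{3,6}; (4,1)→{1,3}; (5,7)→{6,7}. Safe: 4. Place at column 4.
Row 7: attacked by (1,2)→{2}; (2,5)→{5}; (3,3)→{3,7}; (4,1)→{1,4}; (5,7)→{5,7}; (6,4)→{3,4,5}. Safe: 6. Place at column 6.
Columns [2, 5, 3, 1, 7, 4, 6], r−c [-1, -3, 0, 3, -2, 2, 1], r+c [3, 7, 6, 5, 12, 10, 13] are all distinct, so no two queens attack.

(1,2) (2,5) (3,3) (4,1) (5,7) (6,4) (7,6)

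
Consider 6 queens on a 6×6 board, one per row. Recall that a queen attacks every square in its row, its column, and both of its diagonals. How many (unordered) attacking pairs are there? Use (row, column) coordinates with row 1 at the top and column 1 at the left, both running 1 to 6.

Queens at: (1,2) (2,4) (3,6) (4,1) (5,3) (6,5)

0

All columns are distinct and no two queens satisfy |Δrow| = |Δcol|, so no pair attacks.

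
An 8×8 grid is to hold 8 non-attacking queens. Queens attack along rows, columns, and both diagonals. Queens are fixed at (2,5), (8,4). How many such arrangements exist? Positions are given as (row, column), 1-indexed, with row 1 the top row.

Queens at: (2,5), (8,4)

3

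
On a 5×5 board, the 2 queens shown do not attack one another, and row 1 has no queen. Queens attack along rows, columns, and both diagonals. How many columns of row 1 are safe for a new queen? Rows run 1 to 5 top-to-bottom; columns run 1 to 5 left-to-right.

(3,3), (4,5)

(3,3) attacks row 1 at column 3 and diagonals 1, 5.
(4,5) attacks row 1 at column 5 and diagonals 2.
Attacked columns: {1, 2, 3, 5}. Safe: {4}.

1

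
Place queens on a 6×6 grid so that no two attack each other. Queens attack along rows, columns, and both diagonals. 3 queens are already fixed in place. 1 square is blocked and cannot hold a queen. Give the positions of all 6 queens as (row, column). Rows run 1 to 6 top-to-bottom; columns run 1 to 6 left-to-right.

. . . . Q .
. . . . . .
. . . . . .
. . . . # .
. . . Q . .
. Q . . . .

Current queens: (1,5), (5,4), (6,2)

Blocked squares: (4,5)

Row 2: attacked by (1,5)→{4,5,6}; (5,4)→{1,4}; (6,2)→{2,6}. Safe: 3. Place at column 3.
Row 3: attacked by (1,5)→{3,5}; (2,3)→{2,3,4}; (5,4)→{2,4,6}; (6,2)→{2,5}. Safe: 1. Place at column 1.
Row 4: attacked by (1,5)→{2,5}; (2,3)→{1,3,5}; (3,1)→{1,2}; (5,4)→{3,4,5}; (6,2)→{2,4}. Blocked: 5. Safe: 6. Place at column 6.
Columns [5, 3, 1, 6, 4, 2], r−c [-4, -1, 2, -2, 1, 4], r+c [6, 5, 4, 10, 9, 8] are all distinct, so no two queens attack.

(1,5) (2,3) (3,1) (4,6) (5,4) (6,2)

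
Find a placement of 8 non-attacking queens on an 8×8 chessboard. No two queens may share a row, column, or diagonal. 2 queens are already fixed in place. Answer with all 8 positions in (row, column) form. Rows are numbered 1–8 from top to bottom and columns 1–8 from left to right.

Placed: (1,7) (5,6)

(1,7) (2,5) (3,3) (4,1) (5,6) (6,8) (7,2) (8,4)

Row 2: attacked by (1,7)→{6,7,8}; (5,6)→{3,6}. Safe: 1, 2, 4, 5. Place at column 5.
Row 3: attacked by (1,7)→{5,7}; (2,5)→{4,5,6}; (5,6)→{4,6,8}. Safe: 1, 2, 3. Place at column 3.
Row 4: attacked by (1,7)→{4,7}; (2,5)→{3,5,7}; (3,3)→{2,3,4}; (5,6)→{5,6,7}. Safe: 1, 8. Place at column 1.
Row 6: attacked by (1,7)→{2,7}; (2,5)→{1,5}; (3,3)→{3,6}; (4,1)→{1,3}; (5,6)→{5,6,7}. Safe: 4, 8. Place at column 8.
Row 7: attacked by (1,7)→{1,7}; (2,5)→{5}; (3,3)→{3,7}; (4,1)→{1,4}; (5,6)→{4,6,8}; (6,8)→{7,8}. Safe: 2. Place at column 2.
Row 8: attacked by (1,7)→{7}; (2,5)→{5}; (3,3)→{3,8}; (4,1)→{1,5}; (5,6)→{3,6}; (6,8)→{6,8}; (7,2)→{1,2,3}. Safe: 4. Place at column 4.
Columns [7, 5, 3, 1, 6, 8, 2, 4], r−c [-6, -3, 0, 3, -1, -2, 5, 4], r+c [8, 7, 6, 5, 11, 14, 9, 12] are all distinct, so no two queens attack.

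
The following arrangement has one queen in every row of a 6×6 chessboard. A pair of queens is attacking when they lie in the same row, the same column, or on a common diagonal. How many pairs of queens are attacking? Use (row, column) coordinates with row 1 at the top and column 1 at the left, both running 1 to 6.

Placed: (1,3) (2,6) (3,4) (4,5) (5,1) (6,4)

2

Same column: (3,4)–(6,4) (column 4).
Same diagonal: (3,4)–(4,5) (|3−4| = |4−5| = 1).
Total attacking pairs: 2.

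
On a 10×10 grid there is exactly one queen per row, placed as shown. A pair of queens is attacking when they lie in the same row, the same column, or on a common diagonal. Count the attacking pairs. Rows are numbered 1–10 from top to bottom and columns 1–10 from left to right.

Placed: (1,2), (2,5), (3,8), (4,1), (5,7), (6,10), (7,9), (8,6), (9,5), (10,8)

Same column: (2,5)–(9,5) (column 5); (3,8)–(10,8) (column 8).
Same diagonal: (5,7)–(7,9) (|5−7| = |7−9| = 2); (6,10)–(7,9) (|6−7| = |10−9| = 1); (8,6)–(9,5) (|8−9| = |6−5| = 1); (8,6)–(10,8) (|8−10| = |6−8| = 2).
Total attacking pairs: 6.

6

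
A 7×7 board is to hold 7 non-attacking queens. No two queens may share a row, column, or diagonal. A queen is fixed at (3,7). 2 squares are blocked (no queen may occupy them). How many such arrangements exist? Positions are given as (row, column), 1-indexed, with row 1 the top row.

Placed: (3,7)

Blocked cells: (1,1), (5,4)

Branch on row 1: col 2 → 1; col 3 → 0; col 4 → 1; col 6 → 2.
Sum: 1 + 0 + 1 + 2 = 4.

4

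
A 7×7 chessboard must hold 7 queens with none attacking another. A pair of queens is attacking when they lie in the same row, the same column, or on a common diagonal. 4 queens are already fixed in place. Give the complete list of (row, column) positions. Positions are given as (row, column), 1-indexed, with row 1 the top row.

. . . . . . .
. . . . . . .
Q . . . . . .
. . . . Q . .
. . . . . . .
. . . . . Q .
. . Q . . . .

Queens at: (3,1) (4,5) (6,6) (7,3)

Row 1: attacked by (3,1)→{1,3}; (4,5)→{2,5}; (6,6)→{1,6}; (7,3)→{3}. Safe: 4, 7. Place at column 7.
Row 2: attacked by (1,7)→{6,7}; (3,1)→{1,2}; (4,5)→{3,5,7}; (6,6)→{2,6}; (7,3)→{3}. Safe: 4. Place at column 4.
Row 5: attacked by (1,7)→{3,7}; (2,4)→{1,4,7}; (3,1)→{1,3}; (4,5)→{4,5,6}; (6,6)→{5,6,7}; (7,3)→{1,3,5}. Safe: 2. Place at column 2.
Columns [7, 4, 1, 5, 2, 6, 3], r−c [-6, -2, 2, -1, 3, 0, 4], r+c [8, 6, 4, 9, 7, 12, 10] are all distinct, so no two queens attack.

(1,7) (2,4) (3,1) (4,5) (5,2) (6,6) (7,3)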